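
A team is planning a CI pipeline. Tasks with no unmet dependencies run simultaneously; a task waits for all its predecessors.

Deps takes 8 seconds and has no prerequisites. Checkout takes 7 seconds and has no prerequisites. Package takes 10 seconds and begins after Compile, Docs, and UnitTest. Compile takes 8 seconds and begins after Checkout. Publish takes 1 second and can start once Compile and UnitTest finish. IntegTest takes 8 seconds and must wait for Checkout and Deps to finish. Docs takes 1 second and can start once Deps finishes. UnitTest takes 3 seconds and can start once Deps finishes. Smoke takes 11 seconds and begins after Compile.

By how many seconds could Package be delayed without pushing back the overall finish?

1

The longest chain is Checkout→Compile→Smoke = 7+8+11 = 26; overall finish 26 seconds.
The longest chain containing Package totals 25 seconds.
Float = 26 − 25 = 1.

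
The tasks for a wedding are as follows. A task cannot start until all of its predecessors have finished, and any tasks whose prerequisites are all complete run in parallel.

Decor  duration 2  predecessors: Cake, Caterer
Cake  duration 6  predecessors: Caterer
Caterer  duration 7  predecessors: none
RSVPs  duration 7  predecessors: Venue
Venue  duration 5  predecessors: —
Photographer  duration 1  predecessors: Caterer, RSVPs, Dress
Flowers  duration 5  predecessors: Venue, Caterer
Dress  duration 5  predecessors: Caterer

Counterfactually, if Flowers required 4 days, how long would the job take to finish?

As given, the longest chain is Caterer→Cake→Decor = 7+6+2 = 15, so the finish is 15 days.
Flowers has 3 days of float (longest path through it is 12).
That remains the longest chain; total 15 days.

15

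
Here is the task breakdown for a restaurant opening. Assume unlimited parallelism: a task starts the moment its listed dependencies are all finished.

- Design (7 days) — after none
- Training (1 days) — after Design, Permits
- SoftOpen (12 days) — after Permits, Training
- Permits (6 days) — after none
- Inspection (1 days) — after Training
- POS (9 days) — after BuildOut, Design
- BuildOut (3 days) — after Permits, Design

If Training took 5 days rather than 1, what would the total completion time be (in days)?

24

Actual critical path: Design→Training→SoftOpen = 7+1+12 = 20 ⇒ 20 days.
Training lies on that path, so at 5 days the path becomes 24 days.
The critical path is still Design→Training→SoftOpen; finish is now 24 days.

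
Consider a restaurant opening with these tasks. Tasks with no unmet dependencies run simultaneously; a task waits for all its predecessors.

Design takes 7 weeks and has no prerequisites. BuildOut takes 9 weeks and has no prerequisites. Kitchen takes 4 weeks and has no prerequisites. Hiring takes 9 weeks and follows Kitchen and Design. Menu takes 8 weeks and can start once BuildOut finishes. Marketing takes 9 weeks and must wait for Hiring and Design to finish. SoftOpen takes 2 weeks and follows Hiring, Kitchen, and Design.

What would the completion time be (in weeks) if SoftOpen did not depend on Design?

Before: longest chain Design→Hiring→Marketing = 7+9+9 = 25, finish 25.
Dropping Design→SoftOpen doesn't change SoftOpen's earliest start (16); another predecessor still binds.
The longest chain is now Design→Hiring→Marketing = 7+9+9 = 25, so the schedule takes 25 weeks.

25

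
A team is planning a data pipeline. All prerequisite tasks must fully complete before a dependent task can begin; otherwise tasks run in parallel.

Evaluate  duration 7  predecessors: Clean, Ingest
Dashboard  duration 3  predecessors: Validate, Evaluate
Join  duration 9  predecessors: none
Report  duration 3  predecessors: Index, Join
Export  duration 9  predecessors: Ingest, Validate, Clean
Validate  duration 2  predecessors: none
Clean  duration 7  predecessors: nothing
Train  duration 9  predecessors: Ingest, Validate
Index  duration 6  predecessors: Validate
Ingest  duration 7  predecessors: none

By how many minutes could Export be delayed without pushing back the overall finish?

The longest chain is Ingest→Evaluate→Dashboard = 7+7+3 = 17; overall finish 17 minutes.
Export finishes as early as 16 and must finish by 17.
So Export can slip 17 − 16 = 1 minute.

1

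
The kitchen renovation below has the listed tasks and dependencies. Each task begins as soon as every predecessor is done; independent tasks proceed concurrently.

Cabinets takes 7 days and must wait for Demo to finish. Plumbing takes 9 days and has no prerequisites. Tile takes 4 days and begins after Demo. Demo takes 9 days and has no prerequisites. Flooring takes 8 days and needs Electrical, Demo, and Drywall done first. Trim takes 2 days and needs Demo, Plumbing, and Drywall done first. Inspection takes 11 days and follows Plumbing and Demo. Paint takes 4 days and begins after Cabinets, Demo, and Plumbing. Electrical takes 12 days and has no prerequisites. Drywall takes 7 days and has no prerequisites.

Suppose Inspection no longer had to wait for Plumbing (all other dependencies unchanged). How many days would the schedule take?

20

Original critical path: Demo→Cabinets→Paint = 9+7+4 = 20 ⇒ 20 days.
Dropping Plumbing→Inspection doesn't change Inspection's earliest start (9); another predecessor still binds.
After: Demo→Cabinets→Paint = 9+7+4 = 20 → 20 days.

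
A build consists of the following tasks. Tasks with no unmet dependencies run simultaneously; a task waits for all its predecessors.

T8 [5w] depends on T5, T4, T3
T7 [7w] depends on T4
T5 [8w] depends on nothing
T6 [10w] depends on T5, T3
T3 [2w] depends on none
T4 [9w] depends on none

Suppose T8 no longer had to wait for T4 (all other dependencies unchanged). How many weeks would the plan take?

18

Before: longest chain T5→T6 = 8+10 = 18, finish 18.
Without T4→T8, T8's earliest start moves from 9 to 8.
New critical path: T5→T6 = 8+10 = 18 ⇒ 18 weeks.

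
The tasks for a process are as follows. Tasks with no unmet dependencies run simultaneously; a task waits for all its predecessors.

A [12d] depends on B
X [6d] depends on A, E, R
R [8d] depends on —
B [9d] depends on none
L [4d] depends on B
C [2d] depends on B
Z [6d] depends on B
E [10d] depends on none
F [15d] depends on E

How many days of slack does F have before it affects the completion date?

2

The longest chain is B→A→X = 9+12+6 = 27; overall finish 27 days.
Longest path through F: 25 days (earliest finish 25, latest finish 27).
Slack of F = 12 − 10 = 2 days.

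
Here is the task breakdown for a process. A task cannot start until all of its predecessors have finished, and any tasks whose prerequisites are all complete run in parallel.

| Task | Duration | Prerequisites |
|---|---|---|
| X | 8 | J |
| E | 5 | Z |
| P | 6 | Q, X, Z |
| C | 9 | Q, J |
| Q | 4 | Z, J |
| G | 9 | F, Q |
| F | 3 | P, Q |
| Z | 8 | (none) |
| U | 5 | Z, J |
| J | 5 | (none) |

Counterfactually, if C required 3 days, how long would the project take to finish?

As given, the longest chain is J→X→P→F→G = 5+8+6+3+9 = 31, so the finish is 31 days.
C is off the critical path — its longest chain is 21 days, giving 10 of slack.
No other chain overtakes it, so the finish is 31 days.

31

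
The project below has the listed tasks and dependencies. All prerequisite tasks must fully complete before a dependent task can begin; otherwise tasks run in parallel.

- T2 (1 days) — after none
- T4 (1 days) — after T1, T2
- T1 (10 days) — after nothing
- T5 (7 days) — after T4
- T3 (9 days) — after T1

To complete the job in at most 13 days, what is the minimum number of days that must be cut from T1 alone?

6

Current finish: 19 days; target: 13.
T1 is on every critical path, so each day cut from T1 cuts the finish by one (this holds down to a finish of 10).
Need 19 − 13 = 6 days off T1 → T1 becomes 4 days, finish becomes 13.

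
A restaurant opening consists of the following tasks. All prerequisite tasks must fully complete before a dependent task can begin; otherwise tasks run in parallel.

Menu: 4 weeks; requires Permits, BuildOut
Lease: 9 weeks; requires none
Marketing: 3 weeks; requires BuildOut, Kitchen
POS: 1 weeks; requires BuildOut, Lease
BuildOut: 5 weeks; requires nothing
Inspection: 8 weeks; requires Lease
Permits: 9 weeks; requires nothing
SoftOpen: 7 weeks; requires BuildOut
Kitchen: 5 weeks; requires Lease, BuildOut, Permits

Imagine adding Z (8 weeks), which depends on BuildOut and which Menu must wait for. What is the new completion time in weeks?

17

Originally the restaurant opening takes 17 weeks.
With Z inserted, Menu now waits for max(Permits, BuildOut, Z).
New critical path: Lease→Kitchen→Marketing = 9+5+3 = 17 ⇒ 17 weeks.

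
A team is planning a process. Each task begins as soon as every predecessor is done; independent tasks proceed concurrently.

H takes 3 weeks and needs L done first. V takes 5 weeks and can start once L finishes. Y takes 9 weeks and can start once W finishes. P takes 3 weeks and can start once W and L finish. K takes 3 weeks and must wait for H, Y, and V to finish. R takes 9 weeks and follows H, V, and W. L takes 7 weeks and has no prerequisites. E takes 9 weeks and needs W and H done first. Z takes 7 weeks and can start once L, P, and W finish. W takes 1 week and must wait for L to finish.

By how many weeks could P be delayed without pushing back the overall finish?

3

L→V→R = 7+5+9 = 21 sets the makespan at 21 weeks.
P finishes as early as 11 and must finish by 14.
So P can slip 14 − 11 = 3 weeks.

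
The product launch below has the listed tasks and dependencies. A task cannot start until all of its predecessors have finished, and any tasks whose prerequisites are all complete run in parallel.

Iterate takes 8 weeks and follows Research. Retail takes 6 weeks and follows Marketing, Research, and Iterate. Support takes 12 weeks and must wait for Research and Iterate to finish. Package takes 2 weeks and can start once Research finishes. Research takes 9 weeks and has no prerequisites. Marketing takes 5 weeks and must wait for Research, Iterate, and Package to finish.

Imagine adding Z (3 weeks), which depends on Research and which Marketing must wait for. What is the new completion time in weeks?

Originally the plan takes 29 weeks.
With Z inserted, Marketing now waits for max(Research, Iterate, Package, Z).
New critical path: Research→Iterate→Support = 9+8+12 = 29 ⇒ 29 weeks.

29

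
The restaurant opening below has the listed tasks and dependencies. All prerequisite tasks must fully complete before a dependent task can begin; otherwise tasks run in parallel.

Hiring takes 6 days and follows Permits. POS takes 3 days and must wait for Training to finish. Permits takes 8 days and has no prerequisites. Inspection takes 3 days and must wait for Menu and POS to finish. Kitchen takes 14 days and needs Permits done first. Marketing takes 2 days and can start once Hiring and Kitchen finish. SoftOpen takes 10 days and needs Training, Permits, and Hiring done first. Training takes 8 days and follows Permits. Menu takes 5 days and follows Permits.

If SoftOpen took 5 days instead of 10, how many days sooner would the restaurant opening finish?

The binding path is Permits→Training→SoftOpen = 8+8+10 = 26; finish at 26 days.
Since SoftOpen is critical, the -5 change carries straight to that chain (now 21 days).
New critical path: Permits→Kitchen→Marketing = 8+14+2 = 24 ⇒ 24 days.
Change in finish: 24 − 26 = -2 days.

2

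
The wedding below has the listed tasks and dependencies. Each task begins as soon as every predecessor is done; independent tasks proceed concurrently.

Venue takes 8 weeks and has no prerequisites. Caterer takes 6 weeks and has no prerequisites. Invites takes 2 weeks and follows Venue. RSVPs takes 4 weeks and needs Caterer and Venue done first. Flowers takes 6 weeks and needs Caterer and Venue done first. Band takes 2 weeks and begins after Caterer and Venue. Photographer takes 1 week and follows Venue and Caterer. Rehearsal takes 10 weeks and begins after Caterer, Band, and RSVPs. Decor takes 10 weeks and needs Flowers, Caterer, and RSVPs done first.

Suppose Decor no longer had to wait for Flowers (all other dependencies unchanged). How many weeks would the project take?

22

With the dependency in place, Venue→Flowers→Decor = 8+6+10 = 24 sets the finish at 24 weeks.
Without Flowers→Decor, Decor's earliest start moves from 14 to 12.
After: Venue→RSVPs→Rehearsal = 8+4+10 = 22 → 22 weeks.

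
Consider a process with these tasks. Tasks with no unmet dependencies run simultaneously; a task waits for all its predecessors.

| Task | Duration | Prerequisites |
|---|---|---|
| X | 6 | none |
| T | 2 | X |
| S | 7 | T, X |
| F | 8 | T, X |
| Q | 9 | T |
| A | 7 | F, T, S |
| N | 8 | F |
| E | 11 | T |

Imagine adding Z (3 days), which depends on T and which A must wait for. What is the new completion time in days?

Originally the plan takes 24 days.
With Z inserted, A now waits for max(F, T, S, Z).
New critical path: X→T→F→N = 6+2+8+8 = 24 ⇒ 24 days.

24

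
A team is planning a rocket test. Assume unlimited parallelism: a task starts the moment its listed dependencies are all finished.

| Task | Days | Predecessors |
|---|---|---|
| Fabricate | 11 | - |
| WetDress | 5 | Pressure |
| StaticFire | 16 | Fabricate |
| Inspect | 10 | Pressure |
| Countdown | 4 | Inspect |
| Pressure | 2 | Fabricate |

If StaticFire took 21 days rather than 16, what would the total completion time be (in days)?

32

Critical path before the change: Fabricate→StaticFire = 11+16 = 27 giving 27 days.
StaticFire lies on that path, so at 21 days the path becomes 32 days.
That remains the longest chain; total 32 days.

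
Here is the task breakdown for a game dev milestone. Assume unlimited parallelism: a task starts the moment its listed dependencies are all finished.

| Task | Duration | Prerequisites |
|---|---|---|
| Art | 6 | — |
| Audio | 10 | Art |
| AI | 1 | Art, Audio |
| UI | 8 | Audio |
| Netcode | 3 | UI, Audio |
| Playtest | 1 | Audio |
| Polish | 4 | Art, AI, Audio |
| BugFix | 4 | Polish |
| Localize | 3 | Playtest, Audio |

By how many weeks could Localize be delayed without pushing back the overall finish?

7

Critical path: Art→Audio→UI→Netcode = 6+10+8+3 = 27, so the finish is 27 weeks.
Localize finishes as early as 20 and must finish by 27.
So Localize can slip 27 − 20 = 7 weeks.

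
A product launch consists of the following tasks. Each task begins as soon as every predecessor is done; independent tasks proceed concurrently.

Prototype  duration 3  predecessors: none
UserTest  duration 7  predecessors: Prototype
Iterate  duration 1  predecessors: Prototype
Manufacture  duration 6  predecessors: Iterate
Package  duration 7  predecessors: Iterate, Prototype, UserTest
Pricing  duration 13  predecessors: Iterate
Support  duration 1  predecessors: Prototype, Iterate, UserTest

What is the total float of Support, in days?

6

Prototype→UserTest→Package = 3+7+7 = 17 sets the makespan at 17 days.
Support finishes as early as 11 and must finish by 17.
So Support can slip 17 − 11 = 6 days.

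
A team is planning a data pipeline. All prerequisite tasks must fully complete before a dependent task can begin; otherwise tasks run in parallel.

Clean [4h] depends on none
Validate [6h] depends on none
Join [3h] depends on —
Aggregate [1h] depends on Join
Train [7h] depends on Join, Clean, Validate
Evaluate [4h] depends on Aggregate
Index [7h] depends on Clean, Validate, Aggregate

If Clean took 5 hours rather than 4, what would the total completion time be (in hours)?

Baseline: Validate→Train = 6+7 = 13 → 13 hours.
The longest path through Clean is only 11 hours, so Clean has float 2.
No other chain overtakes it, so the finish is 13 hours.

13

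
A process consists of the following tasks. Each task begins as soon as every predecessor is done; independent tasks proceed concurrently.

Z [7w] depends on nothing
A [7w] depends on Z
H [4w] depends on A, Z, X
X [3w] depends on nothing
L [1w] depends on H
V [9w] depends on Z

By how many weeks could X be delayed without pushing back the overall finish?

Z→A→H→L = 7+7+4+1 = 19 sets the makespan at 19 weeks.
Longest path through X: 8 weeks (earliest finish 3, latest finish 14).
Slack of X = 11 − 0 = 11 weeks.

11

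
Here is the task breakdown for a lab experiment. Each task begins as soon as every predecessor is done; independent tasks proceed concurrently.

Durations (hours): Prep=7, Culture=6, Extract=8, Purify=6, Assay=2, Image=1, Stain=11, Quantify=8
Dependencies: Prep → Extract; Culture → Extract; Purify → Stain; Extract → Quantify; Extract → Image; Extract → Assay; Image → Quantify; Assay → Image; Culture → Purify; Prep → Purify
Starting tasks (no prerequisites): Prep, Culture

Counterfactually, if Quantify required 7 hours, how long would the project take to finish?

Actual critical path: Prep→Extract→Assay→Image→Quantify = 7+8+2+1+8 = 26 ⇒ 26 hours.
Quantify lies on that path, so at 7 hours the path becomes 25 hours.
That remains the longest chain; total 25 hours.

25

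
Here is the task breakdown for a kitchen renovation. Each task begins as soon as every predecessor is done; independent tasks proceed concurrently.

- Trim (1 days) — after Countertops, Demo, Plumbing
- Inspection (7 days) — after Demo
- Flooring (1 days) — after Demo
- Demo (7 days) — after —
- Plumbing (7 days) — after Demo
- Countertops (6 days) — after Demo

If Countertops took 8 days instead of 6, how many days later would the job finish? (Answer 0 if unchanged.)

Critical path before the change: Demo→Plumbing→Trim = 7+7+1 = 15 giving 15 days.
Countertops has 1 day of float (longest path through it is 14).
New critical path: Demo→Countertops→Trim = 7+8+1 = 16 ⇒ 16 days.
Change in finish: 16 − 15 = +1 days.

1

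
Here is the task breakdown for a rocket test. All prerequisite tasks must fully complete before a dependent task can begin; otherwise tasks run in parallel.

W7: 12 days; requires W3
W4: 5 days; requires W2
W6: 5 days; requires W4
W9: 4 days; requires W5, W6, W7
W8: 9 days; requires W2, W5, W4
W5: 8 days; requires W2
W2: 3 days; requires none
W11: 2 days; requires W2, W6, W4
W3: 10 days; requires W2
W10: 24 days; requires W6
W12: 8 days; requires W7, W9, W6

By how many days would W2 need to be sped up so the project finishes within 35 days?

2

Current finish: 37 days; target: 35.
W2 is on every critical path, so each day cut from W2 cuts the finish by one (this holds down to a finish of 35).
Need 37 − 35 = 2 days off W2 → W2 becomes 1 day, finish becomes 35.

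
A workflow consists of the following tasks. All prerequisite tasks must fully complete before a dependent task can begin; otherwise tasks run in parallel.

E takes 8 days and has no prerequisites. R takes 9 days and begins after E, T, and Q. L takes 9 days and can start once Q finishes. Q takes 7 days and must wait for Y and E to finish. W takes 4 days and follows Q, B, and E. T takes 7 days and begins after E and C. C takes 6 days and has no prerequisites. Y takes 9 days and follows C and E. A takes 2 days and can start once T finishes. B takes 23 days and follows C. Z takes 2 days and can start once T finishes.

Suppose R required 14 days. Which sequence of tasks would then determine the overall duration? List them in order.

E, Y, Q, R

The binding path is E→Y→Q→R = 8+9+7+9 = 33; finish at 33 days.
R lies on that path, so at 14 days the path becomes 38 days.
That remains the longest chain; total 38 days.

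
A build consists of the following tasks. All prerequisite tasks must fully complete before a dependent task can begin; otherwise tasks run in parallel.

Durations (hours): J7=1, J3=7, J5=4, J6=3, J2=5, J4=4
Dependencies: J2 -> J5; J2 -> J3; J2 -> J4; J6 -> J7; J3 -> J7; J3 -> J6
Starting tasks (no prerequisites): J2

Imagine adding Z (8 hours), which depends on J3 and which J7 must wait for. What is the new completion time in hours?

Originally the job takes 16 hours.
With Z inserted, J7 now waits for max(J6, J3, Z).
New critical path: J2→J3→Z→J7 = 5+7+8+1 = 21 ⇒ 21 hours.

21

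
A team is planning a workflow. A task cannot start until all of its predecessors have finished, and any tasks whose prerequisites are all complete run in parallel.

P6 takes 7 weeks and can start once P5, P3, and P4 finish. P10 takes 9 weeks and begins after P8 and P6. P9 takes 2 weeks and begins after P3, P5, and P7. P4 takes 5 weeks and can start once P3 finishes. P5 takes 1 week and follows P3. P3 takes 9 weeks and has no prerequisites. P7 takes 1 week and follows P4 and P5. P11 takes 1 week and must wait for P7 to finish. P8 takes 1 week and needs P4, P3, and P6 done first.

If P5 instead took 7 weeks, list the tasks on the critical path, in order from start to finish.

P3, P5, P6, P8, P10

The binding path is P3→P4→P6→P8→P10 = 9+5+7+1+9 = 31; finish at 31 weeks.
P5 is off the critical path — its longest chain is 27 weeks, giving 4 of slack.
Now P3→P5→P6→P8→P10 = 9+7+7+1+9 = 33 is longest, so the finish becomes 33 weeks.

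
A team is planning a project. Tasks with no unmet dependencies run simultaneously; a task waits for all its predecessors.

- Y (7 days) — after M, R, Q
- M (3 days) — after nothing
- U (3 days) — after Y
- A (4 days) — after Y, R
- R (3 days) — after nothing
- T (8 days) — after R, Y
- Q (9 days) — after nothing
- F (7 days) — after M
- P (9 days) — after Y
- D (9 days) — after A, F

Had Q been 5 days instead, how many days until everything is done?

Actual critical path: Q→Y→A→D = 9+7+4+9 = 29 ⇒ 29 days.
Q lies on that path, so at 5 days the path becomes 25 days.
No other chain overtakes it, so the finish is 25 days.

25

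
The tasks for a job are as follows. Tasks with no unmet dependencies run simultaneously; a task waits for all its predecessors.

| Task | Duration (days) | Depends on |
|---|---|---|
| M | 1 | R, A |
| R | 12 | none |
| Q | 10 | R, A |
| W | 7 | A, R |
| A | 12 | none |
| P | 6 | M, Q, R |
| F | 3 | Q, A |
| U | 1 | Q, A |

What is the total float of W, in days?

9

A→Q→P = 12+10+6 = 28 sets the makespan at 28 days.
Longest path through W: 19 days (earliest finish 19, latest finish 28).
Slack of W = 21 − 12 = 9 days.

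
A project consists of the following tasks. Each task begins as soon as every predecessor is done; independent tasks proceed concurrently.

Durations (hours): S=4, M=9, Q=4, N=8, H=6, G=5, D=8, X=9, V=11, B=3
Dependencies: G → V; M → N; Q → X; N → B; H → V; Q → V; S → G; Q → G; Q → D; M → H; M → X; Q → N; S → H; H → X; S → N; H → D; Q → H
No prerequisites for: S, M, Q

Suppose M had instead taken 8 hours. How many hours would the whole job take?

As given, the longest chain is M→H→V = 9+6+11 = 26, so the finish is 26 hours.
M lies on that path, so at 8 hours the path becomes 25 hours.
The critical path is still M→H→V; finish is now 25 hours.

25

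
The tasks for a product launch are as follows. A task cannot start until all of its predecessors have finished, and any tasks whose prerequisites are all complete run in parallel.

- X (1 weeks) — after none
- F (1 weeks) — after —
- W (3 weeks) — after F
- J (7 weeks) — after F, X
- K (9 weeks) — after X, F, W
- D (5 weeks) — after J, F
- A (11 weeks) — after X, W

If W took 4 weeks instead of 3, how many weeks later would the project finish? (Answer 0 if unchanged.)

1

Critical path before the change: F→W→A = 1+3+11 = 15 giving 15 weeks.
W is on the critical path; changing it to 4 makes that path 16 weeks.
The critical path is still F→W→A; finish is now 16 weeks.
Change in finish: 16 − 15 = +1 weeks.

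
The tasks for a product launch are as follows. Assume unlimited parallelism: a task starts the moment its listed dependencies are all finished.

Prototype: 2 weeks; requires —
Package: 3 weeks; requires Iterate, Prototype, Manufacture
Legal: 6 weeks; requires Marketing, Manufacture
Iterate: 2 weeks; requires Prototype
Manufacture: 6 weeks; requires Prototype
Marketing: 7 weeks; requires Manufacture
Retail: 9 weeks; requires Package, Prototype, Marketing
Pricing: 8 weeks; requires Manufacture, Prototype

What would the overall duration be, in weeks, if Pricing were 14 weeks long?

As given, the longest chain is Prototype→Manufacture→Marketing→Retail = 2+6+7+9 = 24, so the finish is 24 weeks.
The longest path through Pricing is only 16 weeks, so Pricing has float 8.
No other chain overtakes it, so the finish is 24 weeks.

24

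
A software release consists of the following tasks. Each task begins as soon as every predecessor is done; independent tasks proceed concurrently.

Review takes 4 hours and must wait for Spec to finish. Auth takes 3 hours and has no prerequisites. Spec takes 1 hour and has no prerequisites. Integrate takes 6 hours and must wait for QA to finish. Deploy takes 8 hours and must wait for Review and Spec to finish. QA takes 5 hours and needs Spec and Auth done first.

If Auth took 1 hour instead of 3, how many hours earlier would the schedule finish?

1

Baseline: Auth→QA→Integrate = 3+5+6 = 14 → 14 hours.
Since Auth is critical, the -2 change carries straight to that chain (now 12 hours).
Now Spec→Review→Deploy = 1+4+8 = 13 is longest, so the finish becomes 13 hours.
Change in finish: 13 − 14 = -1 hours.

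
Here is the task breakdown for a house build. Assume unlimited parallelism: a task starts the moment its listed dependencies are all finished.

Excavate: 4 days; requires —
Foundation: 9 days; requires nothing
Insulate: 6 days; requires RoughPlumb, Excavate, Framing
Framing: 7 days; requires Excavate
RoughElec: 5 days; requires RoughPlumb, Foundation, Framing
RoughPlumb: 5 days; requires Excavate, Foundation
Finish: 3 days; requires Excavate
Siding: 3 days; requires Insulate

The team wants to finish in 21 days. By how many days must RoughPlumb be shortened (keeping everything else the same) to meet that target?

2

Current finish: 23 days; target: 21.
RoughPlumb is on every critical path, so each day cut from RoughPlumb cuts the finish by one (this holds down to a finish of 20).
Need 23 − 21 = 2 days off RoughPlumb → RoughPlumb becomes 3 days, finish becomes 21.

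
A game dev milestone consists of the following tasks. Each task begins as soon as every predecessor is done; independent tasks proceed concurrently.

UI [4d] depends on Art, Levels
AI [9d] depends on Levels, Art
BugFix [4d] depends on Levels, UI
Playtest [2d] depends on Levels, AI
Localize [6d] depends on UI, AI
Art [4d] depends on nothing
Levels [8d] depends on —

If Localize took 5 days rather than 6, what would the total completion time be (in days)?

Baseline: Levels→AI→Localize = 8+9+6 = 23 → 23 days.
Since Localize is critical, the -1 change carries straight to that chain (now 22 days).
No other chain overtakes it, so the finish is 22 days.

22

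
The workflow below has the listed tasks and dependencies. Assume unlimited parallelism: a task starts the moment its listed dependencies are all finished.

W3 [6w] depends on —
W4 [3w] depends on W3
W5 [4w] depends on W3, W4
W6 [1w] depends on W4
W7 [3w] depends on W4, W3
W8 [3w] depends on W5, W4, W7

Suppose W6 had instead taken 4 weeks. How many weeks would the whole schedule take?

The binding path is W3→W4→W5→W8 = 6+3+4+3 = 16; finish at 16 weeks.
W6 has 6 weeks of float (longest path through it is 10).
The critical path is still W3→W4→W5→W8; finish is now 16 weeks.

16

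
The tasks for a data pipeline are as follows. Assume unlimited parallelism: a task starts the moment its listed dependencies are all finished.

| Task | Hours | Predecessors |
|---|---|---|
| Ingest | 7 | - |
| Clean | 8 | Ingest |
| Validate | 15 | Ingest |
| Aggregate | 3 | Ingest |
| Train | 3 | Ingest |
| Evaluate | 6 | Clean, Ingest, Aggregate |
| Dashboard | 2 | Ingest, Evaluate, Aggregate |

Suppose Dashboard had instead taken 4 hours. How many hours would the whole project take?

The binding path is Ingest→Clean→Evaluate→Dashboard = 7+8+6+2 = 23; finish at 23 hours.
Dashboard lies on that path, so at 4 hours the path becomes 25 hours.
That remains the longest chain; total 25 hours.

25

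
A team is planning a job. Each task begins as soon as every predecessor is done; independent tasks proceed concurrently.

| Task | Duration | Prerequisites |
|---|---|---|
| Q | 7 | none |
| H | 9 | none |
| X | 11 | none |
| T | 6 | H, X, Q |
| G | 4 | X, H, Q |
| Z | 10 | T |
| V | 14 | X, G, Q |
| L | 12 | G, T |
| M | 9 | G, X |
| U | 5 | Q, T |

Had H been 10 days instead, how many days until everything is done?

29

The binding path is X→T→L = 11+6+12 = 29; finish at 29 days.
H has 2 days of float (longest path through it is 27).
The critical path is still X→T→L; finish is now 29 days.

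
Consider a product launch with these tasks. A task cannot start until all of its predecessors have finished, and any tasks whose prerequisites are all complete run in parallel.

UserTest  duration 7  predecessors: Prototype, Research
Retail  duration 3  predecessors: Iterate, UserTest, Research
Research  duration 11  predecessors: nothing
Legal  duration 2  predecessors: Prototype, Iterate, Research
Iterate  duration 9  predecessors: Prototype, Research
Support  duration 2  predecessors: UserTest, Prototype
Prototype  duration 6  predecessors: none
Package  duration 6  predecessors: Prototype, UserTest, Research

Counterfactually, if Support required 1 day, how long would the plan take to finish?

24

Critical path before the change: Research→UserTest→Package = 11+7+6 = 24 giving 24 days.
Support has 4 days of float (longest path through it is 20).
That remains the longest chain; total 24 days.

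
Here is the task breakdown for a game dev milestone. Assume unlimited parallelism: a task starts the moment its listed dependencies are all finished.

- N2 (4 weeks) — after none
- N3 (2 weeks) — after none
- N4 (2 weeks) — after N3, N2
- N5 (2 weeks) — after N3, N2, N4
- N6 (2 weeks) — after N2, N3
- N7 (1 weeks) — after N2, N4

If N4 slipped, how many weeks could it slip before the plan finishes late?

The longest chain is N2→N4→N5 = 4+2+2 = 8; overall finish 8 weeks.
N4 finishes as early as 6 and must finish by 6.
Slack of N4 = 4 − 4 = 0 weeks.

0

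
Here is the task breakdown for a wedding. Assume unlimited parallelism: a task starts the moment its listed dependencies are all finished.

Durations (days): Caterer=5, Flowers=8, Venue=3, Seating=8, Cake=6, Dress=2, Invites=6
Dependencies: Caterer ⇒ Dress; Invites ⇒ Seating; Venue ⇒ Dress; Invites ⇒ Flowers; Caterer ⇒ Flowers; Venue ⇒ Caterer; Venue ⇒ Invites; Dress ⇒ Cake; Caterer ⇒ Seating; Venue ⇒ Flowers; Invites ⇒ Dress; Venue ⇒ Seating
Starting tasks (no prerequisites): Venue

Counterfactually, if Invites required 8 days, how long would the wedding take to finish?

Baseline: Venue→Invites→Dress→Cake = 3+6+2+6 = 17 → 17 days.
Since Invites is critical, the +2 change carries straight to that chain (now 19 days).
No other chain overtakes it, so the finish is 19 days.

19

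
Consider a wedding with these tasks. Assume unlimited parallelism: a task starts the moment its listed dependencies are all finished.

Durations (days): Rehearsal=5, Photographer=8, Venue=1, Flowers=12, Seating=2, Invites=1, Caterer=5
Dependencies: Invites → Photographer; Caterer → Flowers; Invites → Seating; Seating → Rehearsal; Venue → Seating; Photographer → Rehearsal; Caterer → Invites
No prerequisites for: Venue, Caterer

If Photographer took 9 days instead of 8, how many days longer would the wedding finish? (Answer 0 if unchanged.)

Critical path before the change: Caterer→Invites→Photographer→Rehearsal = 5+1+8+5 = 19 giving 19 days.
Photographer is on the critical path; changing it to 9 makes that path 20 days.
No other chain overtakes it, so the finish is 20 days.
Change in finish: 20 − 19 = +1 days.

1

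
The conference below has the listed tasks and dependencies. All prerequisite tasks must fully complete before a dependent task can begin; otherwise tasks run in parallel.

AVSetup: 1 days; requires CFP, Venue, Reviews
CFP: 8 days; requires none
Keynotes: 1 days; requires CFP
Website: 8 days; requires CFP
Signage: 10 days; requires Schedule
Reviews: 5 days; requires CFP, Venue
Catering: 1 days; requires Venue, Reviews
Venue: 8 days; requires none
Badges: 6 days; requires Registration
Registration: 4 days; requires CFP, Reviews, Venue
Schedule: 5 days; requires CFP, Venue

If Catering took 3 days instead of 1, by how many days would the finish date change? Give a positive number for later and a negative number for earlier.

0

Actual critical path: Venue→Reviews→Registration→Badges = 8+5+4+6 = 23 ⇒ 23 days.
The longest path through Catering is only 14 days, so Catering has float 9.
The critical path is still Venue→Reviews→Registration→Badges; finish is now 23 days.
Change in finish: 23 − 23 = +0 days.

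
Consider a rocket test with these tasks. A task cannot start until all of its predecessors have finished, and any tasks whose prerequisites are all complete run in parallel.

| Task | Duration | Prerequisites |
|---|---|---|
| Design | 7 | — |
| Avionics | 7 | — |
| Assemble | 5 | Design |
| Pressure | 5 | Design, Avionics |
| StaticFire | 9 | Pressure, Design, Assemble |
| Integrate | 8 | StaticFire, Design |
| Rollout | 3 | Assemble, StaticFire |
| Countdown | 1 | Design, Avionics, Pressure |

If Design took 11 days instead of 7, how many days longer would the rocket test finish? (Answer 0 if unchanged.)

4

Baseline: Design→Assemble→StaticFire→Integrate = 7+5+9+8 = 29 → 29 days.
Design is on the critical path; changing it to 11 makes that path 33 days.
The critical path is still Design→Assemble→StaticFire→Integrate; finish is now 33 days.
Change in finish: 33 − 29 = +4 days.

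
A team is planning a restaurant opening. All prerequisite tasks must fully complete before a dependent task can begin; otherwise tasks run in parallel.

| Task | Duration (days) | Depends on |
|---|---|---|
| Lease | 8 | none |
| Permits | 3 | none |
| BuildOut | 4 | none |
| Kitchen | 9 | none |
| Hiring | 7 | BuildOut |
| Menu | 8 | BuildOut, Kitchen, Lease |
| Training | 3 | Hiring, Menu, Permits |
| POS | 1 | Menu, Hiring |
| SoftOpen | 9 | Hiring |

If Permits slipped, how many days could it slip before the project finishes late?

14

The longest chain is BuildOut→Hiring→SoftOpen = 4+7+9 = 20; overall finish 20 days.
Longest path through Permits: 6 days (earliest finish 3, latest finish 17).
Float = 20 − 6 = 14.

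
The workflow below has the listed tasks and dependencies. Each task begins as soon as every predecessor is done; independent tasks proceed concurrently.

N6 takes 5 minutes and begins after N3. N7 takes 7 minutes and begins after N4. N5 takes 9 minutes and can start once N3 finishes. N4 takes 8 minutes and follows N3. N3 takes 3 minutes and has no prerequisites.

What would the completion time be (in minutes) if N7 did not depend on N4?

Original critical path: N3→N4→N7 = 3+8+7 = 18 ⇒ 18 minutes.
Without N4→N7, N7's earliest start moves from 11 to 0.
After: N3→N5 = 3+9 = 12 → 12 minutes.

12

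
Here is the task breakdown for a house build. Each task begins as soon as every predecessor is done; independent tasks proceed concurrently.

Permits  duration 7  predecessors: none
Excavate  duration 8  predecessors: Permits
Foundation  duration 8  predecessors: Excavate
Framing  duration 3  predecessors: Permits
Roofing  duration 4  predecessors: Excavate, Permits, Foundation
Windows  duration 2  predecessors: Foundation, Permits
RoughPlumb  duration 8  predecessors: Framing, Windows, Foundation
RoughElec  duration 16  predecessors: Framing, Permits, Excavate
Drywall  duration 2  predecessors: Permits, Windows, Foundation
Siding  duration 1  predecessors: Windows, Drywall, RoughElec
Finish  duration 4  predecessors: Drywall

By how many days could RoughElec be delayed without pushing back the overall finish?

Critical path: Permits→Excavate→Foundation→Windows→RoughPlumb = 7+8+8+2+8 = 33, so the finish is 33 days.
Longest path through RoughElec: 32 days (earliest finish 31, latest finish 32).
So RoughElec can slip 32 − 31 = 1 day.

1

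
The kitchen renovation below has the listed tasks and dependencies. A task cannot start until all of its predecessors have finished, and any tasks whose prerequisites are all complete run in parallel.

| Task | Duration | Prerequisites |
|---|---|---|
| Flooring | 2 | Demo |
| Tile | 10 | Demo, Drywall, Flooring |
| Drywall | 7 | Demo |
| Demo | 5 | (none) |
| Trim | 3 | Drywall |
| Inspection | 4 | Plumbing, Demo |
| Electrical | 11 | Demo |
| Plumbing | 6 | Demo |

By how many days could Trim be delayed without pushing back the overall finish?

7

The longest chain is Demo→Drywall→Tile = 5+7+10 = 22; overall finish 22 days.
Trim finishes as early as 15 and must finish by 22.
Slack of Trim = 19 − 12 = 7 days.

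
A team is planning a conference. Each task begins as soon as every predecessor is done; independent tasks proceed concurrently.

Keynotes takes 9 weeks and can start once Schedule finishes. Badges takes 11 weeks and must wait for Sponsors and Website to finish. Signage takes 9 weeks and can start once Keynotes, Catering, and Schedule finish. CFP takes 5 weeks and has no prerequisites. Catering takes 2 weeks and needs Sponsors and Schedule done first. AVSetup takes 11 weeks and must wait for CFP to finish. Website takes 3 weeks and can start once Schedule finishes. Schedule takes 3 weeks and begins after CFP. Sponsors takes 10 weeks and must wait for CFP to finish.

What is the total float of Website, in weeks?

4

The longest chain is CFP→Schedule→Keynotes→Signage = 5+3+9+9 = 26; overall finish 26 weeks.
The longest chain containing Website totals 22 weeks.
Float = 26 − 22 = 4.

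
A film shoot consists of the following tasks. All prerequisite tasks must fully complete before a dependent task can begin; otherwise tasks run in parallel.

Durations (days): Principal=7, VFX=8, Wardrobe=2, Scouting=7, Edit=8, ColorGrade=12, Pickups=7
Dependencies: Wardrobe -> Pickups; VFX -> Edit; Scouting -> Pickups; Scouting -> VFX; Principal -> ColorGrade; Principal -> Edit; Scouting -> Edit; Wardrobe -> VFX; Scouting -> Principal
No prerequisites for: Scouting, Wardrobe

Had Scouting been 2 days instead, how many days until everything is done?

21

Critical path before the change: Scouting→Principal→ColorGrade = 7+7+12 = 26 giving 26 days.
Since Scouting is critical, the -5 change carries straight to that chain (now 21 days).
That remains the longest chain; total 21 days.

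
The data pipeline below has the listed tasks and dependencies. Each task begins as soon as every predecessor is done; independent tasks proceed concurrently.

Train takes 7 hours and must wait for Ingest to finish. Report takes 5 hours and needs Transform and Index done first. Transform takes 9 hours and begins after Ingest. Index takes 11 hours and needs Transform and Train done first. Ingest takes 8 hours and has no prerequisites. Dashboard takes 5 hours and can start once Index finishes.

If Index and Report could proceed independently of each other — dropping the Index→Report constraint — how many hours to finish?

33

With the dependency in place, Ingest→Transform→Index→Report = 8+9+11+5 = 33 sets the finish at 33 hours.
Without Index→Report, Report's earliest start moves from 28 to 17.
New critical path: Ingest→Transform→Index→Dashboard = 8+9+11+5 = 33 ⇒ 33 hours.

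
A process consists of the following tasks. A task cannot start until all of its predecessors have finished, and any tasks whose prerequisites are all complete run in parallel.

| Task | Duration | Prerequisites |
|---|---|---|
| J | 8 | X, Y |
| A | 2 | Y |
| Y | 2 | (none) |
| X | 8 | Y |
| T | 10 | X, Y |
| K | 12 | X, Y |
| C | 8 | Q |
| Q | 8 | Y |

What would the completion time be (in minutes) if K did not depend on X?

Before: longest chain Y→X→K = 2+8+12 = 22, finish 22.
Without X→K, K's earliest start moves from 10 to 2.
New critical path: Y→X→T = 2+8+10 = 20 ⇒ 20 minutes.

20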